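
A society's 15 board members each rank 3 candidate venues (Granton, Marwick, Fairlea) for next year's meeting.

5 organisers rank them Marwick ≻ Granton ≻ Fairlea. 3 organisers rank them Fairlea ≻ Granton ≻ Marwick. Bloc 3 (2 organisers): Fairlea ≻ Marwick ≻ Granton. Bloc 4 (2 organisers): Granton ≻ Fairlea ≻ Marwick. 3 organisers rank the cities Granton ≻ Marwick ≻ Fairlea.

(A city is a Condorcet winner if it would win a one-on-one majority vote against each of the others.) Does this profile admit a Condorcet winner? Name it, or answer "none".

Granton

Pairwise majorities:
Granton vs Marwick: Granton preferred on 3+2+3 = 8 ballots; Granton wins 8–7.
Granton vs Fairlea: Granton preferred on 5+2+3 = 10 ballots; Granton wins 10–5.
Marwick vs Fairlea: 5+3 = 8 for Marwick, 7 for Fairlea — Marwick by 8–7.
Granton defeats every rival head-to-head and is the Condorcet winner.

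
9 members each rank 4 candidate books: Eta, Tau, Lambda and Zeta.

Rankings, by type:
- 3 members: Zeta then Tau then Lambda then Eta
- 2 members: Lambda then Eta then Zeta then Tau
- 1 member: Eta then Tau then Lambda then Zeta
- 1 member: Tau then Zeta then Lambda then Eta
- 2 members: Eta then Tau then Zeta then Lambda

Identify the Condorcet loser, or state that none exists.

none

Head-to-head results (9 members):
Eta vs Tau: Eta wins 5–4.
Eta vs Lambda: Eta is ranked higher on 1+2 = 3 ballots, Lambda on 6. Lambda wins 6–3.
Eta vs Zeta: Eta, 5–4.
Tau vs Lambda: Tau preferred on 3+1+1+2 = 7 ballots; Tau wins 7–2.
Tau vs Zeta: Zeta, 5–4.
Lambda vs Zeta: Lambda preferred on 2+1 = 3 ballots; Zeta wins 6–3.
No book is winless: Eta beats Tau; Tau beats Lambda; Lambda beats Eta; Zeta beats Tau. There is no Condorcet loser.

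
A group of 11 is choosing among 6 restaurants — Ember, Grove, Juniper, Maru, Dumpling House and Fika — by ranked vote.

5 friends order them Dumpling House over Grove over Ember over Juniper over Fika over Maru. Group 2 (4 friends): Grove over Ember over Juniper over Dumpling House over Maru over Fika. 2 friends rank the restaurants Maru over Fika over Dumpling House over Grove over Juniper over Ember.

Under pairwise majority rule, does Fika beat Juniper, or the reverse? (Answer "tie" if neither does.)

Juniper

Ballots ranking Fika above Juniper: 2.
Ballots ranking Juniper above Fika: 11 − 2 = 9.
Juniper wins the head-to-head 9–2.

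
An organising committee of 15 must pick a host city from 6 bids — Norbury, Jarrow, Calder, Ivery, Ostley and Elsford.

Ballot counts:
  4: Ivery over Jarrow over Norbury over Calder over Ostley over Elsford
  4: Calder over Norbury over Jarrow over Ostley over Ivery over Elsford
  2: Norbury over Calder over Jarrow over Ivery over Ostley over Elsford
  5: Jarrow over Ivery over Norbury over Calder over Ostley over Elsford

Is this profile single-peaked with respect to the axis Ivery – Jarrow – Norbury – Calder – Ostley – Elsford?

Axis positions: Ivery=1, Jarrow=2, Norbury=3, Calder=4, Ostley=5, Elsford=6.
Cluster 1 (peak Ivery at position 1): ranking walks positions 1-2-3-4-5-6, expanding outward from the peak — single-peaked.
Cluster 2 (peak Calder at position 4): ranking walks positions 4-3-2-5-1-6, expanding outward from the peak — single-peaked.
Cluster 3 (peak Norbury at position 3): ranking walks positions 3-4-2-1-5-6, expanding outward from the peak — single-peaked.
Cluster 4 (peak Jarrow at position 2): ranking walks positions 2-1-3-4-5-6, expanding outward from the peak — single-peaked.
Every ranking is single-peaked on this axis.

yes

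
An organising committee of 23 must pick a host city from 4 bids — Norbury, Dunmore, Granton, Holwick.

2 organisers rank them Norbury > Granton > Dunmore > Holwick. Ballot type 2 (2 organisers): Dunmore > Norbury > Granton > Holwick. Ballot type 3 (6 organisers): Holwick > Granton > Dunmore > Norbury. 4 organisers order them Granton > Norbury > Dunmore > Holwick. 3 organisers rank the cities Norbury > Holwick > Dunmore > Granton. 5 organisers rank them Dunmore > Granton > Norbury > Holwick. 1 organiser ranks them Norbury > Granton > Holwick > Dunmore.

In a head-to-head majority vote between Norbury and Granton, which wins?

Ballots ranking Norbury above Granton: 2 + 2 + 3 + 1 = 8.
Ballots ranking Granton above Norbury: 23 − 8 = 15.
Granton wins the head-to-head 15–8.

Granton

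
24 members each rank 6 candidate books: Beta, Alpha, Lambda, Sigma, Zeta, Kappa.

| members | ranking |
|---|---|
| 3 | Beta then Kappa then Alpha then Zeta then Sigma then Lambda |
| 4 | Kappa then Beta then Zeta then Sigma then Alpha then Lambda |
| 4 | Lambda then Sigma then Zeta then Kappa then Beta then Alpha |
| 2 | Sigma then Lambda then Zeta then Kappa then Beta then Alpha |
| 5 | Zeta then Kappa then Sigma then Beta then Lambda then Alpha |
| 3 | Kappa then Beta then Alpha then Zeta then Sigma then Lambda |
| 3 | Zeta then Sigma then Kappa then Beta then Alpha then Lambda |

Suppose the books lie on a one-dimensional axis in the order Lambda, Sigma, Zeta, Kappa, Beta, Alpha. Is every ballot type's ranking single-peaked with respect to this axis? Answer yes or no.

yes

Axis positions: Lambda=1, Sigma=2, Zeta=3, Kappa=4, Beta=5, Alpha=6.
Ballot type 1 (peak Beta at position 5): ranking walks positions 5-4-6-3-2-1, expanding outward from the peak — single-peaked.
Ballot type 2 (peak Kappa at position 4): ranking walks positions 4-5-3-2-6-1, expanding outward from the peak — single-peaked.
Ballot type 3 (peak Lambda at position 1): ranking walks positions 1-2-3-4-5-6, expanding outward from the peak — single-peaked.
Ballot type 4 (peak Sigma at position 2): ranking walks positions 2-1-3-4-5-6, expanding outward from the peak — single-peaked.
Ballot type 5 (peak Zeta at position 3): ranking walks positions 3-4-2-5-1-6, expanding outward from the peak — single-peaked.
Ballot type 6 (peak Kappa at position 4): ranking walks positions 4-5-6-3-2-1, expanding outward from the peak — single-peaked.
Ballot type 7 (peak Zeta at position 3): ranking walks positions 3-2-4-5-6-1, expanding outward from the peak — single-peaked.
Every ranking is single-peaked on this axis.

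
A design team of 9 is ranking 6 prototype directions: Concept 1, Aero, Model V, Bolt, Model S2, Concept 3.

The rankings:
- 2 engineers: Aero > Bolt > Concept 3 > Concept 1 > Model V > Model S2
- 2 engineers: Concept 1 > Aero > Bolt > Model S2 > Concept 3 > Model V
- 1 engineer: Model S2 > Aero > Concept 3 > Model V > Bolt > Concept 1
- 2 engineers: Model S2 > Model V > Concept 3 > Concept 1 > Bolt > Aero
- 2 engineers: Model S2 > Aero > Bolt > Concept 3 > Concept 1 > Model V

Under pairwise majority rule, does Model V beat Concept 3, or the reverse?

Concept 3

Ballots ranking Model V above Concept 3: 2.
Ballots ranking Concept 3 above Model V: 9 − 2 = 7.
Concept 3 wins the head-to-head 7–2.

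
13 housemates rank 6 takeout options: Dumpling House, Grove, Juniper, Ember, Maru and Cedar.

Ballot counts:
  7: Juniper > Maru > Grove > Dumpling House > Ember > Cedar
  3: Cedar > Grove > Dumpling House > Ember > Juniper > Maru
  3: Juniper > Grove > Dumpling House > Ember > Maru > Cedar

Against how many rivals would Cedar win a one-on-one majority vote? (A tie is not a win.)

0

Cedar against each rival (13 friends):
Cedar vs Dumpling House: Dumpling House wins 10–3.
Cedar vs Grove: Grove wins 10–3.
Cedar–Juniper: Juniper 10–3.
Cedar vs Ember: Cedar preferred on 3 ballots; Ember wins 10–3.
Cedar vs Maru: Cedar preferred on 3 ballots; Maru wins 10–3.
Cedar beats no one; loses to Dumpling House, Grove, Juniper, Ember, Maru — 0 pairwise wins.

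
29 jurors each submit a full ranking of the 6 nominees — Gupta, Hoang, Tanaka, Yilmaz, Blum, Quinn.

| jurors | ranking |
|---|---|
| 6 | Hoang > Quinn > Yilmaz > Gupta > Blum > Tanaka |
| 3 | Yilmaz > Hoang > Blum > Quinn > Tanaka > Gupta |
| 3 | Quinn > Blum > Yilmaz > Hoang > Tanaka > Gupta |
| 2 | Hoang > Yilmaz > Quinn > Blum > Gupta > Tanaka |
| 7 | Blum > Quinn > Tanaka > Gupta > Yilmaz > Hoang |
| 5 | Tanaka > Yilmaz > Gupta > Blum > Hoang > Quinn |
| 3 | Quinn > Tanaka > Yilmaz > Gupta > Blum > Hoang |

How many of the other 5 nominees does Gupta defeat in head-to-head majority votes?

1

Gupta against each rival (29 jurors):
Gupta vs Hoang: Gupta wins 15–14.
Gupta vs Tanaka: Gupta is ranked higher on 6+2 = 8 ballots, Tanaka on 21. Tanaka wins 21–8.
Gupta–Yilmaz: Yilmaz 22–7.
Gupta vs Blum: Blum wins 15–14.
Gupta vs Quinn: Quinn wins 24–5.
Gupta beats Hoang; loses to Tanaka, Yilmaz, Blum, Quinn — 1 pairwise win.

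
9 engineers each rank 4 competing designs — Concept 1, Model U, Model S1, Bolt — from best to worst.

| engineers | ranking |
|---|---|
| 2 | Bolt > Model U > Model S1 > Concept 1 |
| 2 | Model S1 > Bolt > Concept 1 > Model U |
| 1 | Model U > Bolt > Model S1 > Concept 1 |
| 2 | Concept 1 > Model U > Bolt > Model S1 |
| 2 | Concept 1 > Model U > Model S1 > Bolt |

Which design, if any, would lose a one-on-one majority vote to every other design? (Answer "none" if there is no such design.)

Head-to-head results (9 engineers):
Concept 1 vs Model U: 2+2+2 = 6 for Concept 1, 3 for Model U — Concept 1 by 6–3.
Concept 1 vs Model S1: Model S1 wins 5–4.
Concept 1 vs Bolt: 4 to 5, Bolt.
Model U vs Model S1: Model U wins 7–2.
Model U vs Bolt: Model U wins 5–4.
Model S1 vs Bolt: 2+2 = 4 for Model S1, 5 for Bolt — Bolt by 5–4.
No design is winless: Concept 1 beats Model U; Model U beats Model S1; Model S1 beats Concept 1; Bolt beats Concept 1. There is no Condorcet loser.

none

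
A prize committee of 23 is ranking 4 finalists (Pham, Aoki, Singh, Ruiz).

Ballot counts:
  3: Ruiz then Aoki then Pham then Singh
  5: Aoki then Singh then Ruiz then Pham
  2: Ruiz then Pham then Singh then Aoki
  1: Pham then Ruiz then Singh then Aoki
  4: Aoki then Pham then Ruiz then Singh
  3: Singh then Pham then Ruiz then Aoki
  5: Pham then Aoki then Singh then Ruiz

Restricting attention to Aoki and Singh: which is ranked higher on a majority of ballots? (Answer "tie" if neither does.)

Ballots ranking Aoki above Singh: 3 + 5 + 4 + 5 = 17.
Ballots ranking Singh above Aoki: 23 − 17 = 6.
Aoki wins the head-to-head 17–6.

Aoki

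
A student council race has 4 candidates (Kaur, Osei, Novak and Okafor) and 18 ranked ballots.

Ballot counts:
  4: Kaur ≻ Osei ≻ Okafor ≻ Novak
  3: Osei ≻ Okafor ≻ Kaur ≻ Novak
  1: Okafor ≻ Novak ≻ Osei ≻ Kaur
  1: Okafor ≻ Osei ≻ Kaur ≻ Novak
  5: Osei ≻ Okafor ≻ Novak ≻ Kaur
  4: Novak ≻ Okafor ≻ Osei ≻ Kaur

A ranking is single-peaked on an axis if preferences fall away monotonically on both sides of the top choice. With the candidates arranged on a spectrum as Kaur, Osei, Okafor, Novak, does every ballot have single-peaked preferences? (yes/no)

Axis positions: Kaur=1, Osei=2, Okafor=3, Novak=4.
Ballot type 1 (peak Kaur at position 1): ranking walks positions 1-2-3-4, expanding outward from the peak — single-peaked.
Ballot type 2 (peak Osei at position 2): ranking walks positions 2-3-1-4, expanding outward from the peak — single-peaked.
Ballot type 3 (peak Okafor at position 3): ranking walks positions 3-4-2-1, expanding outward from the peak — single-peaked.
Ballot type 4 (peak Okafor at position 3): ranking walks positions 3-2-1-4, expanding outward from the peak — single-peaked.
Ballot type 5 (peak Osei at position 2): ranking walks positions 2-3-4-1, expanding outward from the peak — single-peaked.
Ballot type 6 (peak Novak at position 4): ranking walks positions 4-3-2-1, expanding outward from the peak — single-peaked.
Every ranking is single-peaked on this axis.

yes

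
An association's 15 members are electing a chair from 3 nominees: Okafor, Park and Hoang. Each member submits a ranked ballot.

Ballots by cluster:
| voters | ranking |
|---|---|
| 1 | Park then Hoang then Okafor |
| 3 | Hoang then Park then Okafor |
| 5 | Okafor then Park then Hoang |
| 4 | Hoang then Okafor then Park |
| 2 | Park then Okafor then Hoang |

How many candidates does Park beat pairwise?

1

Park against each rival (15 voters):
Park vs Okafor: Okafor, 9–6.
Park vs Hoang: 8 to 7, Park.
Park beats Hoang; loses to Okafor — 1 pairwise win.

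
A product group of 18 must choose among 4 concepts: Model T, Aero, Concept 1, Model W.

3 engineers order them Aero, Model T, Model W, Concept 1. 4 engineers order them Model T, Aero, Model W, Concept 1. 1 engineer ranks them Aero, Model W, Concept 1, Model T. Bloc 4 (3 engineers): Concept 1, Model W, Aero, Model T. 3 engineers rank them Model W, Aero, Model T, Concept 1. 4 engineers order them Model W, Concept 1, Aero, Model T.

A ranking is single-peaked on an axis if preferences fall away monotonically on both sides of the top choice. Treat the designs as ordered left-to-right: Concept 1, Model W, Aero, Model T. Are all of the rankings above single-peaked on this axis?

Axis positions: Concept 1=1, Model W=2, Aero=3, Model T=4.
Bloc 1 (peak Aero at position 3): ranking walks positions 3-4-2-1, expanding outward from the peak — single-peaked.
Bloc 2 (peak Model T at position 4): ranking walks positions 4-3-2-1, expanding outward from the peak — single-peaked.
Bloc 3 (peak Aero at position 3): ranking walks positions 3-2-1-4, expanding outward from the peak — single-peaked.
Bloc 4 (peak Concept 1 at position 1): ranking walks positions 1-2-3-4, expanding outward from the peak — single-peaked.
Bloc 5 (peak Model W at position 2): ranking walks positions 2-3-4-1, expanding outward from the peak — single-peaked.
Bloc 6 (peak Model W at position 2): ranking walks positions 2-1-3-4, expanding outward from the peak — single-peaked.
Every ranking is single-peaked on this axis.

yes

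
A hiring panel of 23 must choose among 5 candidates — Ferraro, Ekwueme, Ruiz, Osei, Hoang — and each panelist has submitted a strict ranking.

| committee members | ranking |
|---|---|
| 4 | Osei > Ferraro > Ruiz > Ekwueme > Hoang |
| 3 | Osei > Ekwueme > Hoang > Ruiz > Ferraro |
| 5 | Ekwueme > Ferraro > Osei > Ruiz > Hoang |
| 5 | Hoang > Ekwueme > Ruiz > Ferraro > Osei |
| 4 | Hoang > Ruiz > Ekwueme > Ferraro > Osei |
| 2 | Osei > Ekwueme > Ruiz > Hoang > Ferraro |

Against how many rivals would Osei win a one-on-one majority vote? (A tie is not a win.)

2

Osei against each rival (23 committee members):
Osei vs Ferraro: Ferraro wins 14–9.
Osei–Ekwueme: Ekwueme 14–9.
Osei vs Ruiz: Osei wins 14–9.
Osei vs Hoang: Osei wins 14–9.
Osei beats Ruiz, Hoang; loses to Ferraro, Ekwueme — 2 pairwise wins.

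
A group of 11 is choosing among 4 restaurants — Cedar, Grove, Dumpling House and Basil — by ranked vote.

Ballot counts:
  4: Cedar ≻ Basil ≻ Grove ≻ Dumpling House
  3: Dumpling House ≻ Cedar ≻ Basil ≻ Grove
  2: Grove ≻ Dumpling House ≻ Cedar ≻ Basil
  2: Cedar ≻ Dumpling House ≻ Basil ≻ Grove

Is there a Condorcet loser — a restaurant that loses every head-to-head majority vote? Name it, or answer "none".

none

Head-to-head results (11 friends):
Cedar vs Grove: Cedar wins 9–2.
Cedar vs Dumpling House: Cedar is ranked higher on 4+2 = 6 ballots, Dumpling House on 5. Cedar wins 6–5.
Cedar vs Basil: Cedar wins 11–0.
Grove vs Dumpling House: Grove wins 6–5.
Grove vs Basil: Grove is ranked higher on 2 ballots, Basil on 9. Basil wins 9–2.
Dumpling House–Basil: Dumpling House 7–4.
Every restaurant wins at least one matchup (Cedar beats Grove; Grove beats Dumpling House; Dumpling House beats Basil; Basil beats Grove), so there is no Condorcet loser.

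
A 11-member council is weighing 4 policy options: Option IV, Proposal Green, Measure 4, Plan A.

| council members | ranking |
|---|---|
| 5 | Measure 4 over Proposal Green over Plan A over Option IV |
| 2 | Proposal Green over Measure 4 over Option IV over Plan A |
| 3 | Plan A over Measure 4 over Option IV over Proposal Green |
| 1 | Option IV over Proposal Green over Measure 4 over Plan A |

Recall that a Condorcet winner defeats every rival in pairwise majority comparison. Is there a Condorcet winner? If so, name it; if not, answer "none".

Measure 4

Pairwise majorities:
Option IV vs Proposal Green: Option IV is ranked higher on 3+1 = 4 ballots, Proposal Green on 7. Proposal Green wins 7–4.
Option IV vs Measure 4: 1 to 10, Measure 4.
Option IV vs Plan A: 2+1 = 3 for Option IV, 8 for Plan A — Plan A by 8–3.
Proposal Green vs Measure 4: 3 to 8, Measure 4.
Proposal Green vs Plan A: Proposal Green preferred on 5+2+1 = 8 ballots; Proposal Green wins 8–3.
Measure 4 vs Plan A: Measure 4 wins 8–3.
Measure 4 wins every pairwise contest, so Measure 4 is the Condorcet winner.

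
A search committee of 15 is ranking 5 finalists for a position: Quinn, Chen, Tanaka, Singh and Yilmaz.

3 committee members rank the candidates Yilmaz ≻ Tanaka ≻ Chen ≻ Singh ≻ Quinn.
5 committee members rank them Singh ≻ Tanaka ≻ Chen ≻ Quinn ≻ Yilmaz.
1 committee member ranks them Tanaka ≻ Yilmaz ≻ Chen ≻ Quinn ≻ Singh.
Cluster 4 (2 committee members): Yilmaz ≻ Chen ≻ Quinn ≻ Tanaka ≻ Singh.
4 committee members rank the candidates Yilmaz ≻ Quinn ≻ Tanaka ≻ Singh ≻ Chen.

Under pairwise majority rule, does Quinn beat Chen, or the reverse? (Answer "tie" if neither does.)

Ballots ranking Quinn above Chen: 4.
Ballots ranking Chen above Quinn: 15 − 4 = 11.
Chen wins the head-to-head 11–4.

Chen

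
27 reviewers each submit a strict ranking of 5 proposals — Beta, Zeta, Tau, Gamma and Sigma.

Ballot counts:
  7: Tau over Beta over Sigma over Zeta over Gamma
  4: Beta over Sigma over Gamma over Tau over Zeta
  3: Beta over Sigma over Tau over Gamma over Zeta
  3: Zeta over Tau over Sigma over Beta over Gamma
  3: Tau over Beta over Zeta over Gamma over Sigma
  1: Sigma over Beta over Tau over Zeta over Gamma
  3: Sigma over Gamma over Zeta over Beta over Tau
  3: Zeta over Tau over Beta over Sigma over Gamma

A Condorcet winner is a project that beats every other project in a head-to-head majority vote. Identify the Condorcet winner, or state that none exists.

Tau

Head-to-head results (27 reviewers):
Beta vs Zeta: 7+4+3+3+1 = 18 for Beta, 9 for Zeta — Beta by 18–9.
Beta vs Tau: Beta preferred on 4+3+1+3 = 11 ballots; Tau wins 16–11.
Beta vs Gamma: Beta preferred on 24 ballots; Beta wins 24–3.
Beta vs Sigma: 7+4+3+3+3 = 20 for Beta, 7 for Sigma — Beta by 20–7.
Zeta vs Tau: 9 to 18, Tau.
Zeta vs Gamma: Zeta preferred on 7+3+3+1+3 = 17 ballots; Zeta wins 17–10.
Zeta vs Sigma: 3+3+3 = 9 for Zeta, 18 for Sigma — Sigma by 18–9.
Tau vs Gamma: 20 to 7, Tau.
Tau vs Sigma: Tau preferred on 7+3+3+3 = 16 ballots; Tau wins 16–11.
Gamma vs Sigma: 3 to 24, Sigma.
Tau beats each of Beta, Zeta, Gamma, Sigma — Tau is the Condorcet winner.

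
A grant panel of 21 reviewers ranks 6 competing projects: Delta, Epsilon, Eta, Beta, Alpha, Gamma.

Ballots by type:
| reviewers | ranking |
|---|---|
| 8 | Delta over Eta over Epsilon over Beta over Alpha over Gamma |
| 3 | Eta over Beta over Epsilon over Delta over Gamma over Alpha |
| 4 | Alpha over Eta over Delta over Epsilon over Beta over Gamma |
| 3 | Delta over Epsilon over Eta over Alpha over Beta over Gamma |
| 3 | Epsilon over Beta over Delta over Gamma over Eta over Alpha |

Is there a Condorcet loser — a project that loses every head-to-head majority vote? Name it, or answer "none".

Gamma

Head-to-head results (21 reviewers):
Delta vs Epsilon: Delta wins 15–6.
Delta vs Eta: Delta wins 14–7.
Delta vs Beta: 15 to 6, Delta.
Delta vs Alpha: Delta wins 17–4.
Delta vs Gamma: Delta is ranked higher on 8+3+4+3+3 = 21 ballots, Gamma on 0. Delta wins 21–0.
Epsilon vs Eta: Eta, 15–6.
Epsilon–Beta: Epsilon 18–3.
Epsilon–Alpha: Epsilon 17–4.
Epsilon vs Gamma: Epsilon is ranked higher on 8+3+4+3+3 = 21 ballots, Gamma on 0. Epsilon wins 21–0.
Eta vs Beta: Eta, 18–3.
Eta vs Alpha: 17 to 4, Eta.
Eta vs Gamma: Eta, 18–3.
Beta vs Alpha: Beta wins 14–7.
Beta vs Gamma: Beta is ranked higher on 8+3+4+3+3 = 21 ballots, Gamma on 0. Beta wins 21–0.
Alpha vs Gamma: Alpha wins 15–6.
Gamma is beaten in every head-to-head and is the Condorcet loser.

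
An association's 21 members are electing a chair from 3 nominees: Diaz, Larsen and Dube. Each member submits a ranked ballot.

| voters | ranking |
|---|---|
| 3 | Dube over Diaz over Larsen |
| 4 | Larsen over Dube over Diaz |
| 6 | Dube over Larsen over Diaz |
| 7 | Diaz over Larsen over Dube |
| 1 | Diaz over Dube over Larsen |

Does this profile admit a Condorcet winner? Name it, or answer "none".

none

Check each pair by majority over 21 ballots:
Diaz vs Larsen: Diaz is ranked higher on 3+7+1 = 11 ballots, Larsen on 10. Diaz wins 11–10.
Diaz vs Dube: Diaz is ranked higher on 7+1 = 8 ballots, Dube on 13. Dube wins 13–8.
Larsen vs Dube: 11 to 10, Larsen.
Each candidate drops at least one matchup (Diaz loses to Dube; Larsen loses to Diaz; Dube loses to Larsen); the cycle Diaz > Larsen > Dube > Diaz rules out a Condorcet winner.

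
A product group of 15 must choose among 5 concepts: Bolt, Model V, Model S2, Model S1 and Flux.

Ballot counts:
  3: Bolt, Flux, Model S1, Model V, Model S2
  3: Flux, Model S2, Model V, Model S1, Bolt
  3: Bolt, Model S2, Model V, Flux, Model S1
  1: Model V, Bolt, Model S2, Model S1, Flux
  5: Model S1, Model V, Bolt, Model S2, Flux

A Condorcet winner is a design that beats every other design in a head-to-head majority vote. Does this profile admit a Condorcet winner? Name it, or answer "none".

none

Check each pair by majority over 15 ballots:
Bolt–Model V: Model V 9–6.
Bolt vs Model S2: Bolt wins 12–3.
Bolt vs Model S1: 7 to 8, Model S1.
Bolt vs Flux: 3+3+1+5 = 12 for Bolt, 3 for Flux — Bolt by 12–3.
Model V vs Model S2: 9 to 6, Model V.
Model V–Model S1: Model S1 8–7.
Model V vs Flux: 3+1+5 = 9 for Model V, 6 for Flux — Model V by 9–6.
Model S2 vs Model S1: Model S2 preferred on 3+3+1 = 7 ballots; Model S1 wins 8–7.
Model S2 vs Flux: Model S2 wins 9–6.
Model S1 vs Flux: Model S1 preferred on 1+5 = 6 ballots; Flux wins 9–6.
Each design drops at least one matchup (Bolt loses to Model V; Model V loses to Model S1; Model S2 loses to Bolt; Model S1 loses to Flux; Flux loses to Bolt); the cycle Bolt → Flux → Model S1 → Bolt rules out a Condorcet winner.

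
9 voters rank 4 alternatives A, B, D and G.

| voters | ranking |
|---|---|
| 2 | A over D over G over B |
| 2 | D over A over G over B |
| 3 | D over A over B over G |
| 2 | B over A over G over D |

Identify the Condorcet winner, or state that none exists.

D

Pairwise majorities:
A vs B: A wins 7–2.
A vs D: 2+2 = 4 for A, 5 for D — D by 5–4.
A–G: A 9–0.
B–D: D 7–2.
B vs G: B, 5–4.
D vs G: 2+2+3 = 7 for D, 2 for G — D by 7–2.
D wins every pairwise contest, so D is the Condorcet winner.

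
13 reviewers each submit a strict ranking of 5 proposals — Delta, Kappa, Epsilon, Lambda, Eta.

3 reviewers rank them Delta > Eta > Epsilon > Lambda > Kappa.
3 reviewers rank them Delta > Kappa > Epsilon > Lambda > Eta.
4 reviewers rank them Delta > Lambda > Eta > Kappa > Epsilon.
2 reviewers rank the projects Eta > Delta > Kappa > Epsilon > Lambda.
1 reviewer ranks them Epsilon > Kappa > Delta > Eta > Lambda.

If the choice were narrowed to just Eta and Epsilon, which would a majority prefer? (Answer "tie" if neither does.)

Eta

Ballots ranking Eta above Epsilon: 3 + 4 + 2 = 9.
Ballots ranking Epsilon above Eta: 13 − 9 = 4.
Eta wins the head-to-head 9–4.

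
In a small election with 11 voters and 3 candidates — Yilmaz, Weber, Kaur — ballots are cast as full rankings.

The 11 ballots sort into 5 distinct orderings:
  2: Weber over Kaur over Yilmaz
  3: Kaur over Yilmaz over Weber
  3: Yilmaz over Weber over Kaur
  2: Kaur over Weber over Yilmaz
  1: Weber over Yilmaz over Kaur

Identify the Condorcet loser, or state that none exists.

Head-to-head results (11 voters):
Yilmaz vs Weber: Yilmaz wins 6–5.
Yilmaz vs Kaur: Kaur wins 7–4.
Weber vs Kaur: Weber, 6–5.
Each candidate has at least one pairwise win (Yilmaz beats Weber; Weber beats Kaur; Kaur beats Yilmaz) — no Condorcet loser.

none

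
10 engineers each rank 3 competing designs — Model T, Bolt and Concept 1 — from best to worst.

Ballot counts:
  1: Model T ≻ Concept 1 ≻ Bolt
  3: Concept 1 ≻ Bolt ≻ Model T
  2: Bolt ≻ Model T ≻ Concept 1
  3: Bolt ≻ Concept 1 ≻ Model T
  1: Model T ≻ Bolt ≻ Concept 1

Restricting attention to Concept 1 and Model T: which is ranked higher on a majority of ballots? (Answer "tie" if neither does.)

Ballots ranking Concept 1 above Model T: 3 + 3 = 6.
Ballots ranking Model T above Concept 1: 10 − 6 = 4.
Concept 1 wins the head-to-head 6–4.

Concept 1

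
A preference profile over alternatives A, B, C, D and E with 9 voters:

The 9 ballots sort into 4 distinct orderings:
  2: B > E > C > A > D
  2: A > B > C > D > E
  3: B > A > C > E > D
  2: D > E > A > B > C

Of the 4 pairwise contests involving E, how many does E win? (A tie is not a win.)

E against each rival (9 voters):
E vs A: E is ranked higher on 2+2 = 4 ballots, A on 5. A wins 5–4.
E vs B: E is ranked higher on 2 ballots, B on 7. B wins 7–2.
E vs C: 4 to 5, C.
E vs D: E wins 5–4.
E beats D; loses to A, B, C — 1 pairwise win.

1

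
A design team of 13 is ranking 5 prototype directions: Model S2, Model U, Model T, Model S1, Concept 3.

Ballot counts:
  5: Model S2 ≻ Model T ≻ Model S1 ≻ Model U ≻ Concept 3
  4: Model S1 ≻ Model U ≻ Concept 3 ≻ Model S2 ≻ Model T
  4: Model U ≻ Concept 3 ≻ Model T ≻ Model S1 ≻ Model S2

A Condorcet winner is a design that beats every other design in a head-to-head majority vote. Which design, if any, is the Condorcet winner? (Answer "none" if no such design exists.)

none

Pairwise majorities:
Model S2 vs Model U: Model U, 8–5.
Model S2 vs Model T: Model S2 preferred on 5+4 = 9 ballots; Model S2 wins 9–4.
Model S2 vs Model S1: Model S1, 8–5.
Model S2 vs Concept 3: Model S2 is ranked higher on 5 ballots, Concept 3 on 8. Concept 3 wins 8–5.
Model U vs Model T: 4+4 = 8 for Model U, 5 for Model T — Model U by 8–5.
Model U vs Model S1: Model S1 wins 9–4.
Model U vs Concept 3: 13 to 0, Model U.
Model T vs Model S1: 5+4 = 9 for Model T, 4 for Model S1 — Model T by 9–4.
Model T vs Concept 3: Model T is ranked higher on 5 ballots, Concept 3 on 8. Concept 3 wins 8–5.
Model S1 vs Concept 3: Model S1, 9–4.
Each design drops at least one matchup (Model S2 loses to Model U; Model U loses to Model S1; Model T loses to Model S2; Model S1 loses to Model T; Concept 3 loses to Model U); the cycle Model S2 → Model T → Model S1 → Model S2 rules out a Condorcet winner.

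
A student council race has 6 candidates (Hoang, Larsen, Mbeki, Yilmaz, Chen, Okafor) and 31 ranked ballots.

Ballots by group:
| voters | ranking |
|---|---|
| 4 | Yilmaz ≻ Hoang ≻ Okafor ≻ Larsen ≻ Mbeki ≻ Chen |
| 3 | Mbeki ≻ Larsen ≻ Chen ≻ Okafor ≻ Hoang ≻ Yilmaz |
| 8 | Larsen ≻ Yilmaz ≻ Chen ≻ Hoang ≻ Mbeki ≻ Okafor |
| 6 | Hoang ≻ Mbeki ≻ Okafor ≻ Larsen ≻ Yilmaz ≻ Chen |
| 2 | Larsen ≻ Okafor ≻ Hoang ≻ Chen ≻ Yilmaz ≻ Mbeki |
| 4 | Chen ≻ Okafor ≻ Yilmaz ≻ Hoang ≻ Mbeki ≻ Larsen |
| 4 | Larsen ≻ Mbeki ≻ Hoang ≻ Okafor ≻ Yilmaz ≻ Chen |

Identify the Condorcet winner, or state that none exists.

Larsen

Pairwise majorities:
Hoang vs Larsen: 14 to 17, Larsen.
Hoang vs Mbeki: 4+8+6+2+4 = 24 for Hoang, 7 for Mbeki — Hoang by 24–7.
Hoang vs Yilmaz: Hoang preferred on 3+6+2+4 = 15 ballots; Yilmaz wins 16–15.
Hoang vs Chen: 16 to 15, Hoang.
Hoang vs Okafor: Hoang is ranked higher on 4+8+6+4 = 22 ballots, Okafor on 9. Hoang wins 22–9.
Larsen vs Mbeki: Larsen preferred on 4+8+2+4 = 18 ballots; Larsen wins 18–13.
Larsen vs Yilmaz: Larsen is ranked higher on 3+8+6+2+4 = 23 ballots, Yilmaz on 8. Larsen wins 23–8.
Larsen vs Chen: 27 to 4, Larsen.
Larsen vs Okafor: 17 to 14, Larsen.
Mbeki vs Yilmaz: Mbeki is ranked higher on 3+6+4 = 13 ballots, Yilmaz on 18. Yilmaz wins 18–13.
Mbeki vs Chen: Mbeki is ranked higher on 4+3+6+4 = 17 ballots, Chen on 14. Mbeki wins 17–14.
Mbeki vs Okafor: 21 to 10, Mbeki.
Yilmaz vs Chen: Yilmaz preferred on 4+8+6+4 = 22 ballots; Yilmaz wins 22–9.
Yilmaz vs Okafor: 4+8 = 12 for Yilmaz, 19 for Okafor — Okafor by 19–12.
Chen vs Okafor: Chen is ranked higher on 3+8+4 = 15 ballots, Okafor on 16. Okafor wins 16–15.
Larsen beats each of Hoang, Mbeki, Yilmaz, Chen, Okafor — Larsen is the Condorcet winner.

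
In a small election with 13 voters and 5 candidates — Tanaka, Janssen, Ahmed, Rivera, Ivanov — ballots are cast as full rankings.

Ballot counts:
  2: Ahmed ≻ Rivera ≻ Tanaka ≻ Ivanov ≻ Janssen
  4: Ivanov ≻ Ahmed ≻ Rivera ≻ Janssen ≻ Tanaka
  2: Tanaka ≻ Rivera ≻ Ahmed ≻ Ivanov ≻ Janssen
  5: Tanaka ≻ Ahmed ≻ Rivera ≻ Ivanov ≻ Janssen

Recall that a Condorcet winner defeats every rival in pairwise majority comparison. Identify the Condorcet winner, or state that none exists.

Tanaka

Head-to-head results (13 voters):
Tanaka vs Janssen: Tanaka wins 9–4.
Tanaka–Ahmed: Tanaka 7–6.
Tanaka vs Rivera: 2+5 = 7 for Tanaka, 6 for Rivera — Tanaka by 7–6.
Tanaka vs Ivanov: Tanaka is ranked higher on 2+2+5 = 9 ballots, Ivanov on 4. Tanaka wins 9–4.
Janssen vs Ahmed: Ahmed, 13–0.
Janssen vs Rivera: Rivera, 13–0.
Janssen–Ivanov: Ivanov 13–0.
Ahmed vs Rivera: Ahmed, 11–2.
Ahmed vs Ivanov: 2+2+5 = 9 for Ahmed, 4 for Ivanov — Ahmed by 9–4.
Rivera vs Ivanov: Rivera wins 9–4.
Only Tanaka has no losses; Tanaka is the Condorcet winner.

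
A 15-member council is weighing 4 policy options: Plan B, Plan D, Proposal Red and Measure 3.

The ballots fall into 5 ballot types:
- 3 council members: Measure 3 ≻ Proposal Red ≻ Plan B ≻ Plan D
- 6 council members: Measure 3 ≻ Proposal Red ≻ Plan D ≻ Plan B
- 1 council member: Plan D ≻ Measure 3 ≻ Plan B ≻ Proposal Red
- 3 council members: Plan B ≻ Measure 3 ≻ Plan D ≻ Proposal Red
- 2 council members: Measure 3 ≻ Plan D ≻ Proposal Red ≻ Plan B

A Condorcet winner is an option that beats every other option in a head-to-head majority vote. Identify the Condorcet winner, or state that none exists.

Measure 3

Head-to-head results (15 council members):
Plan B vs Plan D: Plan D, 9–6.
Plan B vs Proposal Red: 1+3 = 4 for Plan B, 11 for Proposal Red — Proposal Red by 11–4.
Plan B vs Measure 3: 3 for Plan B, 12 for Measure 3 — Measure 3 by 12–3.
Plan D vs Proposal Red: Proposal Red, 9–6.
Plan D vs Measure 3: Plan D preferred on 1 ballot; Measure 3 wins 14–1.
Proposal Red vs Measure 3: 0 to 15, Measure 3.
Measure 3 beats each of Plan B, Plan D, Proposal Red — Measure 3 is the Condorcet winner.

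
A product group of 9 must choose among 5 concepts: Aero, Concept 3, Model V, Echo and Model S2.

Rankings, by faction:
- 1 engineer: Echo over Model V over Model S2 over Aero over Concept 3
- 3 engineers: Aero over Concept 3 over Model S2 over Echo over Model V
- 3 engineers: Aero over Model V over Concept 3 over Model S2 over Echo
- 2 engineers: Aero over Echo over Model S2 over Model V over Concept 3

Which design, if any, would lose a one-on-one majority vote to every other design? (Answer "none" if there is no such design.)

Pairwise majorities:
Aero vs Concept 3: Aero, 9–0.
Aero–Model V: Aero 8–1.
Aero vs Echo: 3+3+2 = 8 for Aero, 1 for Echo — Aero by 8–1.
Aero vs Model S2: Aero, 8–1.
Concept 3 vs Model V: Model V wins 6–3.
Concept 3 vs Echo: Concept 3 is ranked higher on 3+3 = 6 ballots, Echo on 3. Concept 3 wins 6–3.
Concept 3 vs Model S2: Concept 3 wins 6–3.
Model V vs Echo: Model V is ranked higher on 3 ballots, Echo on 6. Echo wins 6–3.
Model V vs Model S2: Model S2 wins 5–4.
Echo vs Model S2: Echo is ranked higher on 1+2 = 3 ballots, Model S2 on 6. Model S2 wins 6–3.
Every design wins at least one matchup (Aero beats Concept 3; Concept 3 beats Echo; Model V beats Concept 3; Echo beats Model V; Model S2 beats Model V), so there is no Condorcet loser.

none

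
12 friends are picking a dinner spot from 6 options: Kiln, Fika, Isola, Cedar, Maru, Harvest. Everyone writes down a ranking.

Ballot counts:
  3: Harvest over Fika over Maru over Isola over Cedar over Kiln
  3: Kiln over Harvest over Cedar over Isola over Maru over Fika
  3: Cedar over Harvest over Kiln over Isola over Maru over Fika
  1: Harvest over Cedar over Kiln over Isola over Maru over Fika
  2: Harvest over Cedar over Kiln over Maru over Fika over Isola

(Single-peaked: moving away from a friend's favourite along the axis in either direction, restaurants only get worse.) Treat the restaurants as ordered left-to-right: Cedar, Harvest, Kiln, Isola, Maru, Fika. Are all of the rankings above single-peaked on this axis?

Axis positions: Cedar=1, Harvest=2, Kiln=3, Isola=4, Maru=5, Fika=6.
Faction 1: ranking walks positions 2-6-5-4-1-3; Fika is ranked above Kiln even though Kiln lies between Fika and the peak Harvest on the axis — preferences dip and rise again. Not single-peaked.
Faction 2 (peak Kiln at position 3): ranking walks positions 3-2-1-4-5-6, expanding outward from the peak — single-peaked.
Faction 3 (peak Cedar at position 1): ranking walks positions 1-2-3-4-5-6, expanding outward from the peak — single-peaked.
Faction 4 (peak Harvest at position 2): ranking walks positions 2-1-3-4-5-6, expanding outward from the peak — single-peaked.
Faction 5: ranking walks positions 2-1-3-5-6-4; Maru is ranked above Isola even though Isola lies between Maru and the peak Harvest on the axis — preferences dip and rise again. Not single-peaked.
Faction 1 violates single-peakedness, so the profile is not single-peaked on this axis.

no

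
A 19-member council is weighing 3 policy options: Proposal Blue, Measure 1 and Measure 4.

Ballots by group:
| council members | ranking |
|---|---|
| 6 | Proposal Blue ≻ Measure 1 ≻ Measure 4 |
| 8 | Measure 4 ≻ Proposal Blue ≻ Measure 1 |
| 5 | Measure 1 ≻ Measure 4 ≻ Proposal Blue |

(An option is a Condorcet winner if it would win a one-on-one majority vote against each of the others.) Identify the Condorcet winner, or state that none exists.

Pairwise majorities:
Proposal Blue–Measure 1: Proposal Blue 14–5.
Proposal Blue vs Measure 4: Measure 4 wins 13–6.
Measure 1–Measure 4: Measure 1 11–8.
Every option loses at least once (Proposal Blue loses to Measure 4; Measure 1 loses to Proposal Blue; Measure 4 loses to Measure 1). The majority relation contains the cycle Proposal Blue → Measure 1 → Measure 4 → Proposal Blue, so there is no Condorcet winner.

none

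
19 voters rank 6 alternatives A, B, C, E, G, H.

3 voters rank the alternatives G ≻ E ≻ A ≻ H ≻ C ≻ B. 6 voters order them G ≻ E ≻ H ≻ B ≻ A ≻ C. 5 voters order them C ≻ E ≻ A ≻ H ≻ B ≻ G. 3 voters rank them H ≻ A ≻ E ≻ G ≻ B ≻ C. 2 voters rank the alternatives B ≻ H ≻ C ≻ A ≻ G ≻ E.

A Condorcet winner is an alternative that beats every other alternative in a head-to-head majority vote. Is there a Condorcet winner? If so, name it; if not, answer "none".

Check each pair by majority over 19 ballots:
A–B: A 11–8.
A–C: A 12–7.
A vs E: E, 14–5.
A–G: A 10–9.
A vs H: H wins 11–8.
B vs C: B wins 11–8.
B vs E: E, 17–2.
B vs G: G wins 12–7.
B–H: H 17–2.
C vs E: E wins 12–7.
C vs G: G wins 12–7.
C vs H: H, 14–5.
E–G: G 11–8.
E vs H: E, 14–5.
G vs H: H wins 10–9.
Each alternative drops at least one matchup (A loses to E; B loses to A; C loses to A; E loses to G; G loses to A; H loses to E); the cycle A → G → E → A rules out a Condorcet winner.

none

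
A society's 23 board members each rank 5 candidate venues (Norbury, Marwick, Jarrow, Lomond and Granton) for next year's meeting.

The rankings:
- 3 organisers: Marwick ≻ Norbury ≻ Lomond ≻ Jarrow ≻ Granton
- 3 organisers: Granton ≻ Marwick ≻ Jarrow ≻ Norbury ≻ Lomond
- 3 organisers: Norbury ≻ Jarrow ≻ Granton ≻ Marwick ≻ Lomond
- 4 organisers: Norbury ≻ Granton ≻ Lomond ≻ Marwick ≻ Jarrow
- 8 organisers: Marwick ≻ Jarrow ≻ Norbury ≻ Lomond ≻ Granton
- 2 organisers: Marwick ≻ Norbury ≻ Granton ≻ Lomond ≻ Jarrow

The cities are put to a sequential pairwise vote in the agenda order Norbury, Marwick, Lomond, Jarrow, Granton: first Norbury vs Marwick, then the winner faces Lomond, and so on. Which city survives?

Marwick

Round 1: Norbury vs Marwick — 7–16, Marwick advances.
Round 2: Marwick vs Lomond — 19–4, Marwick advances.
Round 3: Marwick vs Jarrow — 20–3, Marwick advances.
Round 4: Marwick vs Granton — 13–10, Marwick advances.
Marwick survives the agenda.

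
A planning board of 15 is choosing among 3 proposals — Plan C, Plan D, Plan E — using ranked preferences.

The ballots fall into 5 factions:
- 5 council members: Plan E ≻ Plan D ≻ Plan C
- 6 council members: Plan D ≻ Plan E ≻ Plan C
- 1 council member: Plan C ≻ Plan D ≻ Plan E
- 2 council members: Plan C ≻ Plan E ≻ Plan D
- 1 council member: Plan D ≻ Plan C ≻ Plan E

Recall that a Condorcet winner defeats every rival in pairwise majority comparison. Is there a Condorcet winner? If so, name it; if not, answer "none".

Pairwise majorities:
Plan C–Plan D: Plan D 12–3.
Plan C vs Plan E: Plan E, 11–4.
Plan D vs Plan E: 6+1+1 = 8 for Plan D, 7 for Plan E — Plan D by 8–7.
Plan D defeats every rival head-to-head and is the Condorcet winner.

Plan D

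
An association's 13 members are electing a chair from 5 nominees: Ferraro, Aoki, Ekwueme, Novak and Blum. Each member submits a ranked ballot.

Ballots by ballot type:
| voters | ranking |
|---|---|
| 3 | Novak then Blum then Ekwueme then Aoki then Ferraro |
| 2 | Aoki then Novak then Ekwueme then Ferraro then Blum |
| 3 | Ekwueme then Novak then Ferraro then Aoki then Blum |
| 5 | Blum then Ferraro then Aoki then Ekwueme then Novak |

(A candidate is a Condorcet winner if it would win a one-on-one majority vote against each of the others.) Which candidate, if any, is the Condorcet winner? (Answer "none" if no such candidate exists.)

Head-to-head results (13 voters):
Ferraro vs Aoki: 3+5 = 8 for Ferraro, 5 for Aoki — Ferraro by 8–5.
Ferraro vs Ekwueme: Ferraro is ranked higher on 5 ballots, Ekwueme on 8. Ekwueme wins 8–5.
Ferraro vs Novak: 5 for Ferraro, 8 for Novak — Novak by 8–5.
Ferraro vs Blum: Ferraro is ranked higher on 2+3 = 5 ballots, Blum on 8. Blum wins 8–5.
Aoki vs Ekwueme: 2+5 = 7 for Aoki, 6 for Ekwueme — Aoki by 7–6.
Aoki vs Novak: 2+5 = 7 for Aoki, 6 for Novak — Aoki by 7–6.
Aoki vs Blum: Aoki preferred on 2+3 = 5 ballots; Blum wins 8–5.
Ekwueme vs Novak: 3+5 = 8 for Ekwueme, 5 for Novak — Ekwueme by 8–5.
Ekwueme vs Blum: 2+3 = 5 for Ekwueme, 8 for Blum — Blum by 8–5.
Novak vs Blum: Novak is ranked higher on 3+2+3 = 8 ballots, Blum on 5. Novak wins 8–5.
No candidate is unbeaten: Ferraro loses to Ekwueme; Aoki loses to Ferraro; Ekwueme loses to Aoki; Novak loses to Aoki; Blum loses to Novak. In particular Ferraro > Aoki > Ekwueme > Ferraro is a majority cycle — no Condorcet winner exists.

none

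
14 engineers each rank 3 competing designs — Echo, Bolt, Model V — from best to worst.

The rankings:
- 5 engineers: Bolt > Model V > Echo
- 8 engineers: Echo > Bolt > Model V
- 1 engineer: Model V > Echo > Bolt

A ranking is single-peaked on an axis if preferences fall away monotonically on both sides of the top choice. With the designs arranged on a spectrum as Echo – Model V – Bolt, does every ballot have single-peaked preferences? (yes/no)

Axis positions: Echo=1, Model V=2, Bolt=3.
Bloc 1 (peak Bolt at position 3): ranking walks positions 3-2-1, expanding outward from the peak — single-peaked.
Bloc 2: ranking walks positions 1-3-2; Bolt is ranked above Model V even though Model V lies between Bolt and the peak Echo on the axis — preferences dip and rise again. Not single-peaked.
Bloc 3 (peak Model V at position 2): ranking walks positions 2-1-3, expanding outward from the peak — single-peaked.
Bloc 2 violates single-peakedness, so the profile is not single-peaked on this axis.

no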